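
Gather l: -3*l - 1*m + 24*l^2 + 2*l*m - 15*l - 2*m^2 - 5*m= 24*l^2 + l*(2*m - 18) - 2*m^2 - 6*m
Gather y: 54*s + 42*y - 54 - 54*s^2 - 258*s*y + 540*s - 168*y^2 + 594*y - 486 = -54*s^2 + 594*s - 168*y^2 + y*(636 - 258*s) - 540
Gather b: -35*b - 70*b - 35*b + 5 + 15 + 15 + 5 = 40 - 140*b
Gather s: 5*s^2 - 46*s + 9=5*s^2 - 46*s + 9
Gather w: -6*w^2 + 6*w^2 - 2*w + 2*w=0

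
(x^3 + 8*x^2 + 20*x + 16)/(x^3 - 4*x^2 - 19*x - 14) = (x^2 + 6*x + 8)/(x^2 - 6*x - 7)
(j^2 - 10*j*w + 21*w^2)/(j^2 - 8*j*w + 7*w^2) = (-j + 3*w)/(-j + w)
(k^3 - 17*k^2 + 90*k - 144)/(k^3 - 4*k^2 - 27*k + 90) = (k - 8)/(k + 5)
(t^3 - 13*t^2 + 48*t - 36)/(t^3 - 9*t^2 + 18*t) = (t^2 - 7*t + 6)/(t*(t - 3))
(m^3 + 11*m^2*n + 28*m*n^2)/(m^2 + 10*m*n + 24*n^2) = m*(m + 7*n)/(m + 6*n)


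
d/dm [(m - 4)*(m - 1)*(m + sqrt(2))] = 3*m^2 - 10*m + 2*sqrt(2)*m - 5*sqrt(2) + 4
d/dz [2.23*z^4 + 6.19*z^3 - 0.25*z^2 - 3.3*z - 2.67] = 8.92*z^3 + 18.57*z^2 - 0.5*z - 3.3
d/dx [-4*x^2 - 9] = -8*x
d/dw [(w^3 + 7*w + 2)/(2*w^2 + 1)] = (2*w^4 - 11*w^2 - 8*w + 7)/(4*w^4 + 4*w^2 + 1)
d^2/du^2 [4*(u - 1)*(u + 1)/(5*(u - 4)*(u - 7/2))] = 48*(2*u^3 - 12*u^2 + 6*u + 41)/(8*u^6 - 180*u^5 + 1686*u^4 - 8415*u^3 + 23604*u^2 - 35280*u + 21952)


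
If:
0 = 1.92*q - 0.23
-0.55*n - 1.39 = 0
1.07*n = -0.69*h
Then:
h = 3.92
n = -2.53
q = 0.12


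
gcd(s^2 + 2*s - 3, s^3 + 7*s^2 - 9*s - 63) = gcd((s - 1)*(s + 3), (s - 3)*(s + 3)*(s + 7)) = s + 3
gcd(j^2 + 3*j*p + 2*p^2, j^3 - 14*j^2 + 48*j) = 1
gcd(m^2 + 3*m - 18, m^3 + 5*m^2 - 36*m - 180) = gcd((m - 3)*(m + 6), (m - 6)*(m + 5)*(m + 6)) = m + 6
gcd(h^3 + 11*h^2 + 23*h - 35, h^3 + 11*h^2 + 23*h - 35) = h^3 + 11*h^2 + 23*h - 35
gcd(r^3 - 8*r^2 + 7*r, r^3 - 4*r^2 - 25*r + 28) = r^2 - 8*r + 7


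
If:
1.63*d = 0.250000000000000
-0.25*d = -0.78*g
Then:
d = 0.15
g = 0.05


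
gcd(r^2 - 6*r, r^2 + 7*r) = r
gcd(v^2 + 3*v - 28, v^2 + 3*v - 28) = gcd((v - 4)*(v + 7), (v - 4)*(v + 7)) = v^2 + 3*v - 28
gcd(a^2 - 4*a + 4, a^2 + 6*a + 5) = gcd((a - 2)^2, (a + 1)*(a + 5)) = 1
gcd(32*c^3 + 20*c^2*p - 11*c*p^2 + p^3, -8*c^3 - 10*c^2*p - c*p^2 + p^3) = -4*c^2 - 3*c*p + p^2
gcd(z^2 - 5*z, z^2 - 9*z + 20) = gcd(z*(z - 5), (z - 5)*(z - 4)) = z - 5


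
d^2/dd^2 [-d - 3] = 0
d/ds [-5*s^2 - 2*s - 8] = -10*s - 2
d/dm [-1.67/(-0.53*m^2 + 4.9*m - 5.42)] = (8.183 - 1.7702*m)/(0.53*m^2 - 4.9*m + 5.42)^2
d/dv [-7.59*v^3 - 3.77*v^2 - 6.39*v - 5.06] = -22.77*v^2 - 7.54*v - 6.39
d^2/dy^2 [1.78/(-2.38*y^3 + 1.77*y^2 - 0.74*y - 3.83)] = ((25.4184*y - 6.3012)*(2.38*y^3 - 1.77*y^2 + 0.74*y + 3.83) - 1.78*(7.14*y^2 - 3.54*y + 0.74)*(14.28*y^2 - 7.08*y + 1.48))/(2.38*y^3 - 1.77*y^2 + 0.74*y + 3.83)^3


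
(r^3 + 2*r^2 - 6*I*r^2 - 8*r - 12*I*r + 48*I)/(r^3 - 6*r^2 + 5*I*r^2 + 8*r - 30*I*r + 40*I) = (r^2 + r*(4 - 6*I) - 24*I)/(r^2 + r*(-4 + 5*I) - 20*I)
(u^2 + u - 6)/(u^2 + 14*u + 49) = (u^2 + u - 6)/(u^2 + 14*u + 49)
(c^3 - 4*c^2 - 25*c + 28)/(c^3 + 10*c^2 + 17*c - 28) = (c - 7)/(c + 7)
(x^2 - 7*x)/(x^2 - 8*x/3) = 3*(x - 7)/(3*x - 8)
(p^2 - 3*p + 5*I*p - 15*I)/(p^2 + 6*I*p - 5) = (p - 3)/(p + I)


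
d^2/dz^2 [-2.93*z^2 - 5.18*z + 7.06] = -5.86000000000000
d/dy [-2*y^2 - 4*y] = -4*y - 4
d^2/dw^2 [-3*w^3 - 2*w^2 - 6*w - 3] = -18*w - 4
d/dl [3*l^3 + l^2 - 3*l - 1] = 9*l^2 + 2*l - 3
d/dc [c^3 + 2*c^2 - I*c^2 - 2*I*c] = 3*c^2 + 2*c*(2 - I) - 2*I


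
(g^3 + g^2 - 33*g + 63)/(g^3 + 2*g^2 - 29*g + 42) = (g - 3)/(g - 2)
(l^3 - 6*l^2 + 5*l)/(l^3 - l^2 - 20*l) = (l - 1)/(l + 4)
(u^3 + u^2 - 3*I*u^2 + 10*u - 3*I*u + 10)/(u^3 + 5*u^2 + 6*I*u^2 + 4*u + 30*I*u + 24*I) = (u^2 - 3*I*u + 10)/(u^2 + u*(4 + 6*I) + 24*I)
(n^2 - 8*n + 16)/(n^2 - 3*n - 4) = (n - 4)/(n + 1)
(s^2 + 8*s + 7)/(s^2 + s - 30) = (s^2 + 8*s + 7)/(s^2 + s - 30)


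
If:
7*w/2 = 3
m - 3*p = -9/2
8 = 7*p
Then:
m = -15/14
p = 8/7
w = 6/7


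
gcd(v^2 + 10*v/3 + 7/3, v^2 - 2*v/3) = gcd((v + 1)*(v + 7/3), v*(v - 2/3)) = 1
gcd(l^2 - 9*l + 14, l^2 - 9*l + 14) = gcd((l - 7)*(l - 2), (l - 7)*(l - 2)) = l^2 - 9*l + 14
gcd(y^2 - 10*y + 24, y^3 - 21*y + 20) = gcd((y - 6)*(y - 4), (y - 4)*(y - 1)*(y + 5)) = y - 4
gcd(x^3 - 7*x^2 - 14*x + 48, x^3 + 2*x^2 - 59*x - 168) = x^2 - 5*x - 24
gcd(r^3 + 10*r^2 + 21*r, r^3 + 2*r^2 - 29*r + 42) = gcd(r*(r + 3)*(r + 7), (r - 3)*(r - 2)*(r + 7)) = r + 7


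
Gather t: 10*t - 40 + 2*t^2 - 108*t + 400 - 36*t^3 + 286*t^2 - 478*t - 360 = -36*t^3 + 288*t^2 - 576*t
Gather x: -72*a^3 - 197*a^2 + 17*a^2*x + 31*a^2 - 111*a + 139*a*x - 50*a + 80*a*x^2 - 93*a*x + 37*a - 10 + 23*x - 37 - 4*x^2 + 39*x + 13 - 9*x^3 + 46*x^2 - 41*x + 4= -72*a^3 - 166*a^2 - 124*a - 9*x^3 + x^2*(80*a + 42) + x*(17*a^2 + 46*a + 21) - 30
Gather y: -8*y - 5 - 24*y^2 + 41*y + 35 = -24*y^2 + 33*y + 30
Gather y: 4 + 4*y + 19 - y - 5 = 3*y + 18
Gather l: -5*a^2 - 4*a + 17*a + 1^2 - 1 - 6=-5*a^2 + 13*a - 6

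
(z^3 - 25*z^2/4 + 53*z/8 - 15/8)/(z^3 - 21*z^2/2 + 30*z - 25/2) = (z - 3/4)/(z - 5)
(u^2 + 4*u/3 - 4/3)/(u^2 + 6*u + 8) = (u - 2/3)/(u + 4)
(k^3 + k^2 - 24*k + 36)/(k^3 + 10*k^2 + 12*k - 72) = (k - 3)/(k + 6)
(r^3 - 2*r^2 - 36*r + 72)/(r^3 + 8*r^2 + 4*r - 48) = (r - 6)/(r + 4)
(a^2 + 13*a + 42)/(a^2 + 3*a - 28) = (a + 6)/(a - 4)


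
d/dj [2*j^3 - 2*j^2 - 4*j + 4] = 6*j^2 - 4*j - 4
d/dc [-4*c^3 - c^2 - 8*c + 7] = -12*c^2 - 2*c - 8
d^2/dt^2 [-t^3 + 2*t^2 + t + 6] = 4 - 6*t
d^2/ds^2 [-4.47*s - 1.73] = 0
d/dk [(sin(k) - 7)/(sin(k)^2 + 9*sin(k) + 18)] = (14*sin(k) + cos(k)^2 + 80)*cos(k)/(sin(k)^2 + 9*sin(k) + 18)^2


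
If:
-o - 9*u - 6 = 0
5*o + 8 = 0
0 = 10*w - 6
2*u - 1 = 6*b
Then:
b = -89/270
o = -8/5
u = -22/45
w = 3/5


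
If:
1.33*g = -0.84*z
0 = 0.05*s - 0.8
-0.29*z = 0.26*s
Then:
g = 9.06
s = 16.00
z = -14.34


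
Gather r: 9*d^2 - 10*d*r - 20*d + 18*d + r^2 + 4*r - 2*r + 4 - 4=9*d^2 - 2*d + r^2 + r*(2 - 10*d)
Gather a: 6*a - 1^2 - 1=6*a - 2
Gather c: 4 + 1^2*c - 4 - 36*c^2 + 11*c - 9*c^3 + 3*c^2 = -9*c^3 - 33*c^2 + 12*c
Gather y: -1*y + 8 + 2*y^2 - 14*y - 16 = 2*y^2 - 15*y - 8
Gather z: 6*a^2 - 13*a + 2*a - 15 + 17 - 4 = 6*a^2 - 11*a - 2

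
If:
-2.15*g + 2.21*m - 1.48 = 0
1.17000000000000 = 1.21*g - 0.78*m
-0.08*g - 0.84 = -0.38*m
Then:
No Solution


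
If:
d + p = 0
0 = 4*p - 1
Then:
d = -1/4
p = 1/4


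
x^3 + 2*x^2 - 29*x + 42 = (x - 3)*(x - 2)*(x + 7)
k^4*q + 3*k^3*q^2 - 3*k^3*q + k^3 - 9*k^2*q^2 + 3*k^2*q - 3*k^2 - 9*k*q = k*(k - 3)*(k + 3*q)*(k*q + 1)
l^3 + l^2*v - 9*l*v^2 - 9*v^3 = (l - 3*v)*(l + v)*(l + 3*v)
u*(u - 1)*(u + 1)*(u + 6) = u^4 + 6*u^3 - u^2 - 6*u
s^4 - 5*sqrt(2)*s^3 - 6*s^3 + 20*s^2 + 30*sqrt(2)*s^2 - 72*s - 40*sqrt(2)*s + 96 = (s - 4)*(s - 2)*(s - 3*sqrt(2))*(s - 2*sqrt(2))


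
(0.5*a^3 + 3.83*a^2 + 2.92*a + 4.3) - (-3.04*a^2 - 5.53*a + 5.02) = 0.5*a^3 + 6.87*a^2 + 8.45*a - 0.72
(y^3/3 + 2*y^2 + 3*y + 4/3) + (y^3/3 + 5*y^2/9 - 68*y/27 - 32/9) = 2*y^3/3 + 23*y^2/9 + 13*y/27 - 20/9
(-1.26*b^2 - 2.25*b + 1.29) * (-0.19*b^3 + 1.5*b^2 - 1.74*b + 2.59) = 0.2394*b^5 - 1.4625*b^4 - 1.4277*b^3 + 2.5866*b^2 - 8.0721*b + 3.3411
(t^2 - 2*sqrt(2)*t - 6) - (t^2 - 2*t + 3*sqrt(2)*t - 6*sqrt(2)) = -5*sqrt(2)*t + 2*t - 6 + 6*sqrt(2)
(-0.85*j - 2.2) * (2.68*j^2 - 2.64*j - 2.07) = -2.278*j^3 - 3.652*j^2 + 7.5675*j + 4.554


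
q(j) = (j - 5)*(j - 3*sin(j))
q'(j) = j + (1 - 3*cos(j))*(j - 5) - 3*sin(j) = j + (5 - j)*(3*cos(j) - 1) - 3*sin(j)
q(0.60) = 4.81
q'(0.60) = 5.40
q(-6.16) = 72.86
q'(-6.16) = 15.54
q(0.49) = 4.16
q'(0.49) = 6.51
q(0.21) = 1.99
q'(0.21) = 8.85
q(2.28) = -0.01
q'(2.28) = -8.03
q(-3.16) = 26.24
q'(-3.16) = -35.85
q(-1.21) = -9.92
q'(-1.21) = 1.96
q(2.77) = -3.75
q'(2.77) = -6.78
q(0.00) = 0.00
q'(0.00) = 10.00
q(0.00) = 0.00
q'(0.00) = 10.00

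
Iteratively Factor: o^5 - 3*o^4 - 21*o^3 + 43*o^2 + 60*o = (o + 4)*(o^4 - 7*o^3 + 7*o^2 + 15*o) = (o - 5)*(o + 4)*(o^3 - 2*o^2 - 3*o) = (o - 5)*(o - 3)*(o + 4)*(o^2 + o) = o*(o - 5)*(o - 3)*(o + 4)*(o + 1)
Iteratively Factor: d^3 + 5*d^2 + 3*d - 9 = (d - 1)*(d^2 + 6*d + 9) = (d - 1)*(d + 3)*(d + 3)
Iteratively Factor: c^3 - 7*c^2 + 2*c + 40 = (c - 5)*(c^2 - 2*c - 8) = (c - 5)*(c + 2)*(c - 4)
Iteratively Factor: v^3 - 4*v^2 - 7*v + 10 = (v + 2)*(v^2 - 6*v + 5) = (v - 5)*(v + 2)*(v - 1)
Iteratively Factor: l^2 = (l)*(l)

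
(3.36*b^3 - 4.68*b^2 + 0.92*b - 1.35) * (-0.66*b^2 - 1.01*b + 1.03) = -2.2176*b^5 - 0.3048*b^4 + 7.5804*b^3 - 4.8586*b^2 + 2.3111*b - 1.3905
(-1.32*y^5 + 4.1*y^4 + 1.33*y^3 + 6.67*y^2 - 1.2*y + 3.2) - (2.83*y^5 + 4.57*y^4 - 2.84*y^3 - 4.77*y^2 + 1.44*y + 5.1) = -4.15*y^5 - 0.470000000000001*y^4 + 4.17*y^3 + 11.44*y^2 - 2.64*y - 1.9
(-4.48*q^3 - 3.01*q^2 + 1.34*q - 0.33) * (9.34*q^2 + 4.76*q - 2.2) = -41.8432*q^5 - 49.4382*q^4 + 8.044*q^3 + 9.9182*q^2 - 4.5188*q + 0.726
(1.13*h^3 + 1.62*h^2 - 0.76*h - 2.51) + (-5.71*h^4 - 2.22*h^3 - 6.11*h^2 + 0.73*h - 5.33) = -5.71*h^4 - 1.09*h^3 - 4.49*h^2 - 0.03*h - 7.84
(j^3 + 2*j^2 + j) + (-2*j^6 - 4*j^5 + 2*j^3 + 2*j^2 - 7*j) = -2*j^6 - 4*j^5 + 3*j^3 + 4*j^2 - 6*j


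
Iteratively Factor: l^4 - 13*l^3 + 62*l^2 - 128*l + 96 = (l - 2)*(l^3 - 11*l^2 + 40*l - 48) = (l - 4)*(l - 2)*(l^2 - 7*l + 12) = (l - 4)*(l - 3)*(l - 2)*(l - 4)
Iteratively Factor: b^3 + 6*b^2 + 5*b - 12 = (b - 1)*(b^2 + 7*b + 12) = (b - 1)*(b + 4)*(b + 3)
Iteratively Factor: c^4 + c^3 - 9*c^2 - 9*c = (c - 3)*(c^3 + 4*c^2 + 3*c) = (c - 3)*(c + 3)*(c^2 + c) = (c - 3)*(c + 1)*(c + 3)*(c)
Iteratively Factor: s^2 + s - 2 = (s - 1)*(s + 2)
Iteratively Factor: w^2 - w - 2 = (w - 2)*(w + 1)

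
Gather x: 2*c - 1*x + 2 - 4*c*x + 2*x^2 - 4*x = 2*c + 2*x^2 + x*(-4*c - 5) + 2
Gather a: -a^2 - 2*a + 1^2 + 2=-a^2 - 2*a + 3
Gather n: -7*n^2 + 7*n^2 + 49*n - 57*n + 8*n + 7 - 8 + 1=0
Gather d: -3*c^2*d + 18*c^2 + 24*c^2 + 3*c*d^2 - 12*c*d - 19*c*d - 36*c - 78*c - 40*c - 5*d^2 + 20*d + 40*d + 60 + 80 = 42*c^2 - 154*c + d^2*(3*c - 5) + d*(-3*c^2 - 31*c + 60) + 140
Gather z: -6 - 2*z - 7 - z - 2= -3*z - 15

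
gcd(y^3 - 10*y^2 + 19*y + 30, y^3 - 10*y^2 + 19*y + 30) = y^3 - 10*y^2 + 19*y + 30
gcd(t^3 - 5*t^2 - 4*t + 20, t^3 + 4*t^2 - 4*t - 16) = t^2 - 4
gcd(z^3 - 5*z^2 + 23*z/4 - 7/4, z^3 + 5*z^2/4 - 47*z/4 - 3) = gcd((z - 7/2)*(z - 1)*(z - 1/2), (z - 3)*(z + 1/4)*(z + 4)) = 1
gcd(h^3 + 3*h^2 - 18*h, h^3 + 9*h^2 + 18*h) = h^2 + 6*h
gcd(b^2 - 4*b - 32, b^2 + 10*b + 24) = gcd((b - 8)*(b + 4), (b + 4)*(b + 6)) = b + 4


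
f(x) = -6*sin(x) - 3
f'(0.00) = -6.00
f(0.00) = -3.00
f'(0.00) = -6.00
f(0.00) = -3.00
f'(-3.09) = 5.99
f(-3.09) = -2.69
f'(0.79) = -4.22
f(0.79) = -7.26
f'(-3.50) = 5.62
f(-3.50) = -5.10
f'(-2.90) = 5.83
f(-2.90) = -1.56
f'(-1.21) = -2.12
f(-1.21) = 2.61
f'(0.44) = -5.43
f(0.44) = -5.56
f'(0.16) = -5.92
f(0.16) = -3.96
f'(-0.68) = -4.67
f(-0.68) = 0.77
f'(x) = -6*cos(x)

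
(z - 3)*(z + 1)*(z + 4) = z^3 + 2*z^2 - 11*z - 12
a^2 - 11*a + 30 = (a - 6)*(a - 5)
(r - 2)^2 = r^2 - 4*r + 4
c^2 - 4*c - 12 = (c - 6)*(c + 2)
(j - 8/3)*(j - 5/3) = j^2 - 13*j/3 + 40/9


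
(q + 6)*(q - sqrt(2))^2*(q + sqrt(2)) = q^4 - sqrt(2)*q^3 + 6*q^3 - 6*sqrt(2)*q^2 - 2*q^2 - 12*q + 2*sqrt(2)*q + 12*sqrt(2)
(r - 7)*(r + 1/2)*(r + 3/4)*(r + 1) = r^4 - 19*r^3/4 - 113*r^2/8 - 11*r - 21/8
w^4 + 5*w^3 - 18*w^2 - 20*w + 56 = (w - 2)^2*(w + 2)*(w + 7)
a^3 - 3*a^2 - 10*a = a*(a - 5)*(a + 2)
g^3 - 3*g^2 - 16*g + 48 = (g - 4)*(g - 3)*(g + 4)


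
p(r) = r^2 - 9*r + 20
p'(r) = 2*r - 9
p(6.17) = 2.54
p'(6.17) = 3.34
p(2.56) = 3.51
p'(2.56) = -3.88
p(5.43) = 0.61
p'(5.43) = 1.86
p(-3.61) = 65.52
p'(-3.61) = -16.22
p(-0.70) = 26.79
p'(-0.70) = -10.40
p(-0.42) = 23.96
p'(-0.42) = -9.84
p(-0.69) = 26.69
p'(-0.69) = -10.38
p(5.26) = 0.33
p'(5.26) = 1.52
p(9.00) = 20.00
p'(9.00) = 9.00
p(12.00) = 56.00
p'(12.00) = 15.00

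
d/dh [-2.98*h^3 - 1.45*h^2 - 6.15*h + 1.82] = -8.94*h^2 - 2.9*h - 6.15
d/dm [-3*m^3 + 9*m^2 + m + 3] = -9*m^2 + 18*m + 1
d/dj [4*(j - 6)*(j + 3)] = 8*j - 12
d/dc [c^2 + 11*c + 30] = 2*c + 11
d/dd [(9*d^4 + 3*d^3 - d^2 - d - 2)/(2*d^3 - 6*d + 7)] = (18*d^6 - 160*d^4 + 220*d^3 + 81*d^2 - 14*d - 19)/(4*d^6 - 24*d^4 + 28*d^3 + 36*d^2 - 84*d + 49)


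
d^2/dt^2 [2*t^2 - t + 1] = 4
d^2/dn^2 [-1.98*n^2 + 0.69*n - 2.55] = -3.96000000000000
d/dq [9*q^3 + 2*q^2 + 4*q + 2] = 27*q^2 + 4*q + 4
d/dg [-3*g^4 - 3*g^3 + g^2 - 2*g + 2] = -12*g^3 - 9*g^2 + 2*g - 2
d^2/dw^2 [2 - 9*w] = 0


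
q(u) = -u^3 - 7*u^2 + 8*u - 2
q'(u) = -3*u^2 - 14*u + 8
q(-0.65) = -9.88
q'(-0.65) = 15.83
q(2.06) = -23.97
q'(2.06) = -33.57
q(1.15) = -3.58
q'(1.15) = -12.07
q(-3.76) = -77.89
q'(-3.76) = 18.23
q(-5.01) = -92.03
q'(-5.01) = 2.84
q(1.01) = -2.09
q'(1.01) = -9.20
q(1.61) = -11.44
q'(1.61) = -22.32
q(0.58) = 0.09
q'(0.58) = -1.13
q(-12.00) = 622.00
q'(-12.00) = -256.00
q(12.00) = -2642.00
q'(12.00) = -592.00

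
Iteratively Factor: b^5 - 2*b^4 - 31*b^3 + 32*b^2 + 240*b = (b)*(b^4 - 2*b^3 - 31*b^2 + 32*b + 240) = b*(b + 4)*(b^3 - 6*b^2 - 7*b + 60) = b*(b - 4)*(b + 4)*(b^2 - 2*b - 15) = b*(b - 4)*(b + 3)*(b + 4)*(b - 5)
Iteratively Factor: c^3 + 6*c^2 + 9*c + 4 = (c + 1)*(c^2 + 5*c + 4) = (c + 1)*(c + 4)*(c + 1)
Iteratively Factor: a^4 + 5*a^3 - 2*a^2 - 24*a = (a - 2)*(a^3 + 7*a^2 + 12*a) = (a - 2)*(a + 4)*(a^2 + 3*a) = (a - 2)*(a + 3)*(a + 4)*(a)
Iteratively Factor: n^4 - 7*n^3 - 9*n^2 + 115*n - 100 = (n - 1)*(n^3 - 6*n^2 - 15*n + 100) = (n - 5)*(n - 1)*(n^2 - n - 20) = (n - 5)*(n - 1)*(n + 4)*(n - 5)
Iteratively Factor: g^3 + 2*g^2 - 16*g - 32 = (g + 2)*(g^2 - 16) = (g + 2)*(g + 4)*(g - 4)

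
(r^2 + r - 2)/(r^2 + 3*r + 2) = (r - 1)/(r + 1)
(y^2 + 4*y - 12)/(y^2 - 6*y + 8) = (y + 6)/(y - 4)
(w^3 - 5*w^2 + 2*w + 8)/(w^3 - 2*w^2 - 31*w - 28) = (w^2 - 6*w + 8)/(w^2 - 3*w - 28)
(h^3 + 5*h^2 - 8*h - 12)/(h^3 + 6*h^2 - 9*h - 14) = (h + 6)/(h + 7)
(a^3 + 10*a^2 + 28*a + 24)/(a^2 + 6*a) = a + 4 + 4/a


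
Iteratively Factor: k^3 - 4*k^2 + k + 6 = (k - 2)*(k^2 - 2*k - 3) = (k - 3)*(k - 2)*(k + 1)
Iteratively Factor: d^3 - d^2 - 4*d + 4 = (d + 2)*(d^2 - 3*d + 2) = (d - 2)*(d + 2)*(d - 1)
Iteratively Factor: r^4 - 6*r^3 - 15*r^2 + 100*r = (r - 5)*(r^3 - r^2 - 20*r) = r*(r - 5)*(r^2 - r - 20) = r*(r - 5)^2*(r + 4)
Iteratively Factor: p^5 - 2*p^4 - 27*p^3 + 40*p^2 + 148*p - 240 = (p + 4)*(p^4 - 6*p^3 - 3*p^2 + 52*p - 60) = (p - 5)*(p + 4)*(p^3 - p^2 - 8*p + 12) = (p - 5)*(p - 2)*(p + 4)*(p^2 + p - 6) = (p - 5)*(p - 2)*(p + 3)*(p + 4)*(p - 2)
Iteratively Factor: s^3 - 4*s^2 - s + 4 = (s - 4)*(s^2 - 1) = (s - 4)*(s + 1)*(s - 1)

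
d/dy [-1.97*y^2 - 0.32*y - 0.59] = -3.94*y - 0.32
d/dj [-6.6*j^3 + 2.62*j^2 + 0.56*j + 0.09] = -19.8*j^2 + 5.24*j + 0.56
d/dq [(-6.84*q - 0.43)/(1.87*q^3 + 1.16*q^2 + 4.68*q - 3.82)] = (25.5816*q^3 + 10.3467*q^2 + 0.997599999999998*q + 28.1412)/(3.4969*q^6 + 4.3384*q^5 + 18.8488*q^4 - 3.4292*q^3 + 13.04*q^2 - 35.7552*q + 14.5924)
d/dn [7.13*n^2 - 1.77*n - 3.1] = 14.26*n - 1.77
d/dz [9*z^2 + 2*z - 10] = 18*z + 2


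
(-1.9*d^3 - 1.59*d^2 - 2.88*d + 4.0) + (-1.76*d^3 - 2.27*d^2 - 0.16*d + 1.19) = -3.66*d^3 - 3.86*d^2 - 3.04*d + 5.19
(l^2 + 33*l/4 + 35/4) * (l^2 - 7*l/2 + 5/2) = l^4 + 19*l^3/4 - 141*l^2/8 - 10*l + 175/8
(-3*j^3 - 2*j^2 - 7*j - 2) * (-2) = 6*j^3 + 4*j^2 + 14*j + 4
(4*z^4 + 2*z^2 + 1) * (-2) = -8*z^4 - 4*z^2 - 2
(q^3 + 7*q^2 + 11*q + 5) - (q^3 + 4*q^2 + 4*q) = 3*q^2 + 7*q + 5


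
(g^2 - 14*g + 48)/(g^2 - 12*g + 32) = (g - 6)/(g - 4)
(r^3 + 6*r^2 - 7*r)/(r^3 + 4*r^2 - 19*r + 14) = r/(r - 2)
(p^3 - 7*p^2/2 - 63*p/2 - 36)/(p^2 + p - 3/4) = 2*(p^2 - 5*p - 24)/(2*p - 1)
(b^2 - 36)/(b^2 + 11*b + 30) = (b - 6)/(b + 5)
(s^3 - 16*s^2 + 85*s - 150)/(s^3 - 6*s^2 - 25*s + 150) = (s - 5)/(s + 5)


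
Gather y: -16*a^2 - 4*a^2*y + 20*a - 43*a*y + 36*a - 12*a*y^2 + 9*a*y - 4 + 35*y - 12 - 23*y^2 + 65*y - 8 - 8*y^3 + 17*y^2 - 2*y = -16*a^2 + 56*a - 8*y^3 + y^2*(-12*a - 6) + y*(-4*a^2 - 34*a + 98) - 24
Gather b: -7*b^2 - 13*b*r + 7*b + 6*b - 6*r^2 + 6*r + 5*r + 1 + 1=-7*b^2 + b*(13 - 13*r) - 6*r^2 + 11*r + 2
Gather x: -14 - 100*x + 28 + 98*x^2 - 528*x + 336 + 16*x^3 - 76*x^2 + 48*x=16*x^3 + 22*x^2 - 580*x + 350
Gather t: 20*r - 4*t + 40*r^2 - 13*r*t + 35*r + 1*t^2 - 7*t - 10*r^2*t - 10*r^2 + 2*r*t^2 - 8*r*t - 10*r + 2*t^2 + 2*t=30*r^2 + 45*r + t^2*(2*r + 3) + t*(-10*r^2 - 21*r - 9)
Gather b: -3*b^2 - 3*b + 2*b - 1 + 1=-3*b^2 - b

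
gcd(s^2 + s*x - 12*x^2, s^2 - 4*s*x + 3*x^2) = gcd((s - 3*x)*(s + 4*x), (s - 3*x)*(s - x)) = -s + 3*x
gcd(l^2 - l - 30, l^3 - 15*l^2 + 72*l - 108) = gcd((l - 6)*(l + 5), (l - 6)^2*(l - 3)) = l - 6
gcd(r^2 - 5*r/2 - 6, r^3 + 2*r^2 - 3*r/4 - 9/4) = r + 3/2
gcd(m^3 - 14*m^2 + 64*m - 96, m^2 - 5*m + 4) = m - 4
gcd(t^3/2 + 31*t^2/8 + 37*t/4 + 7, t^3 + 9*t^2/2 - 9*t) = 1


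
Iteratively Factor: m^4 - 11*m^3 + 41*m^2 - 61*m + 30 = (m - 5)*(m^3 - 6*m^2 + 11*m - 6) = (m - 5)*(m - 2)*(m^2 - 4*m + 3) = (m - 5)*(m - 2)*(m - 1)*(m - 3)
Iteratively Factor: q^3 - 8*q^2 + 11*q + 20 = (q + 1)*(q^2 - 9*q + 20) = (q - 5)*(q + 1)*(q - 4)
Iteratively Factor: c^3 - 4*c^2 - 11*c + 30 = (c - 2)*(c^2 - 2*c - 15) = (c - 2)*(c + 3)*(c - 5)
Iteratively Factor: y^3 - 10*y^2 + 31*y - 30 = (y - 5)*(y^2 - 5*y + 6) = (y - 5)*(y - 3)*(y - 2)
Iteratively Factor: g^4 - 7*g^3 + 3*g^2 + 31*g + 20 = (g + 1)*(g^3 - 8*g^2 + 11*g + 20) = (g - 5)*(g + 1)*(g^2 - 3*g - 4) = (g - 5)*(g - 4)*(g + 1)*(g + 1)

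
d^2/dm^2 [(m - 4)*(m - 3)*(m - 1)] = 6*m - 16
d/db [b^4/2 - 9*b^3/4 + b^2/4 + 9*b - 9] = 2*b^3 - 27*b^2/4 + b/2 + 9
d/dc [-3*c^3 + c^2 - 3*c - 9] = -9*c^2 + 2*c - 3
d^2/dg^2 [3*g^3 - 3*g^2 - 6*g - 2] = 18*g - 6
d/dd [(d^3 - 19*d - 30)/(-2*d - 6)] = 3/2 - d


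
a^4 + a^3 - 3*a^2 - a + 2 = (a - 1)^2*(a + 1)*(a + 2)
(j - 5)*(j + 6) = j^2 + j - 30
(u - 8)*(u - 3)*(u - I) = u^3 - 11*u^2 - I*u^2 + 24*u + 11*I*u - 24*I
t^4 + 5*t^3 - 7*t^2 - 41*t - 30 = (t - 3)*(t + 1)*(t + 2)*(t + 5)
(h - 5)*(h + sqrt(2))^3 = h^4 - 5*h^3 + 3*sqrt(2)*h^3 - 15*sqrt(2)*h^2 + 6*h^2 - 30*h + 2*sqrt(2)*h - 10*sqrt(2)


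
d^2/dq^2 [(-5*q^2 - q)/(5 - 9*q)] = 340/(729*q^3 - 1215*q^2 + 675*q - 125)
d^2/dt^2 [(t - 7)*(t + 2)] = 2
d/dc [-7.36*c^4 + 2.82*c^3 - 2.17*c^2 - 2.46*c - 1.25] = -29.44*c^3 + 8.46*c^2 - 4.34*c - 2.46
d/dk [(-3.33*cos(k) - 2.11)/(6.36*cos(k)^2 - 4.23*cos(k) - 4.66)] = (21.1788*sin(k)^2 - 26.8392*cos(k) - 27.7713)*sin(k)/(-6.36*cos(k)^2 + 4.23*cos(k) + 4.66)^2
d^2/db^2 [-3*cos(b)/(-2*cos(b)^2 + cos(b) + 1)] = -(3*(cos(2*b) - 1)^2 + 81*cos(b)/2 + 27*cos(2*b) + 9*cos(3*b)/2 + 9)/((cos(b) - 1)^2*(2*cos(b) + 1)^3)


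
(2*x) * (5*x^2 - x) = 10*x^3 - 2*x^2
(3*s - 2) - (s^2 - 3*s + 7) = -s^2 + 6*s - 9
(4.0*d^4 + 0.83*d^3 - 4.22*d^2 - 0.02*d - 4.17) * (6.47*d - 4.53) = 25.88*d^5 - 12.7499*d^4 - 31.0633*d^3 + 18.9872*d^2 - 26.8893*d + 18.8901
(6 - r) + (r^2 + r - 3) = r^2 + 3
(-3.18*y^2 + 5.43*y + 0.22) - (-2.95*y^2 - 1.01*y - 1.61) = -0.23*y^2 + 6.44*y + 1.83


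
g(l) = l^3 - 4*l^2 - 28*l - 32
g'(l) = 3*l^2 - 8*l - 28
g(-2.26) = -0.69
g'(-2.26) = 5.40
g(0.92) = -60.37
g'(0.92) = -32.82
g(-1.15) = -6.61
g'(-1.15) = -14.83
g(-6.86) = -350.99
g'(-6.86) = 168.06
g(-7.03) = -380.27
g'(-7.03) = 176.50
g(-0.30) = -23.99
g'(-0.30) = -25.33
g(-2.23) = -0.54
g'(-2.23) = 4.76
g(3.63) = -138.52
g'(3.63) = -17.51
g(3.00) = -125.00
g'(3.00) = -25.00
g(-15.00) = -3887.00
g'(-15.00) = 767.00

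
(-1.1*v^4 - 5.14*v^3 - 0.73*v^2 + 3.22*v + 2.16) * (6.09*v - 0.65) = -6.699*v^5 - 30.5876*v^4 - 1.1047*v^3 + 20.0843*v^2 + 11.0614*v - 1.404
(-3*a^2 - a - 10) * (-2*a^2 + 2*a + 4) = 6*a^4 - 4*a^3 + 6*a^2 - 24*a - 40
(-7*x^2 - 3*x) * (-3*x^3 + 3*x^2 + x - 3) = 21*x^5 - 12*x^4 - 16*x^3 + 18*x^2 + 9*x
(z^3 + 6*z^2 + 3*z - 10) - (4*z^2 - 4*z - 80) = z^3 + 2*z^2 + 7*z + 70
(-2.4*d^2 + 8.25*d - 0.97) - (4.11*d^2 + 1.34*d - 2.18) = -6.51*d^2 + 6.91*d + 1.21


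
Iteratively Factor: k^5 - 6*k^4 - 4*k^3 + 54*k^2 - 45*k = (k)*(k^4 - 6*k^3 - 4*k^2 + 54*k - 45) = k*(k - 1)*(k^3 - 5*k^2 - 9*k + 45) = k*(k - 3)*(k - 1)*(k^2 - 2*k - 15) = k*(k - 3)*(k - 1)*(k + 3)*(k - 5)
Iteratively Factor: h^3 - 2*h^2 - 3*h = (h + 1)*(h^2 - 3*h) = h*(h + 1)*(h - 3)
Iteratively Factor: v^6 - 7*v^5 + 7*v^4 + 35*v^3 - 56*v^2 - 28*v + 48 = (v - 4)*(v^5 - 3*v^4 - 5*v^3 + 15*v^2 + 4*v - 12) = (v - 4)*(v + 1)*(v^4 - 4*v^3 - v^2 + 16*v - 12) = (v - 4)*(v + 1)*(v + 2)*(v^3 - 6*v^2 + 11*v - 6) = (v - 4)*(v - 1)*(v + 1)*(v + 2)*(v^2 - 5*v + 6) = (v - 4)*(v - 2)*(v - 1)*(v + 1)*(v + 2)*(v - 3)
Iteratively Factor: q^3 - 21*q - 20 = (q + 1)*(q^2 - q - 20) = (q - 5)*(q + 1)*(q + 4)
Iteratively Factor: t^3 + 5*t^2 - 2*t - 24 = (t + 3)*(t^2 + 2*t - 8) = (t + 3)*(t + 4)*(t - 2)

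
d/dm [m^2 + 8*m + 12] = 2*m + 8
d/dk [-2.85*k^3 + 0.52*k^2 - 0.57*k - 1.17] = -8.55*k^2 + 1.04*k - 0.57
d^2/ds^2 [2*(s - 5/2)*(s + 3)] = 4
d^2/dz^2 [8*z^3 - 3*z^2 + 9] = 48*z - 6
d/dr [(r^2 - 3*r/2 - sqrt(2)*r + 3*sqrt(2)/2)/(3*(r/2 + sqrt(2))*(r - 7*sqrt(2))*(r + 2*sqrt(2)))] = 2*(-r^3 + 3*r^2 + 4*sqrt(2)*r^2 - 70*r - 15*sqrt(2)*r + 28*sqrt(2) + 78)/(3*(r^5 - 8*sqrt(2)*r^4 - 46*r^3 + 268*sqrt(2)*r^2 + 1904*r + 1568*sqrt(2)))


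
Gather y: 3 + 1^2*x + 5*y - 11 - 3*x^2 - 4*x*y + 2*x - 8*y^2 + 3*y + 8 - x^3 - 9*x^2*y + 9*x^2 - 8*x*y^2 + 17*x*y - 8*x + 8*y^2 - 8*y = -x^3 + 6*x^2 - 8*x*y^2 - 5*x + y*(-9*x^2 + 13*x)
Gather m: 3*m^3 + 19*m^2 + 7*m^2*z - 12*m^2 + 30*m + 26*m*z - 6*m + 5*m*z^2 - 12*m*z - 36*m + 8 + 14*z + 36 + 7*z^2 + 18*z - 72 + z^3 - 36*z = 3*m^3 + m^2*(7*z + 7) + m*(5*z^2 + 14*z - 12) + z^3 + 7*z^2 - 4*z - 28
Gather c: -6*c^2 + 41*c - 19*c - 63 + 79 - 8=-6*c^2 + 22*c + 8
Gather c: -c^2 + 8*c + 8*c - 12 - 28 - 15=-c^2 + 16*c - 55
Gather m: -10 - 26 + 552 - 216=300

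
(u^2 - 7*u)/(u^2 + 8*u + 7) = u*(u - 7)/(u^2 + 8*u + 7)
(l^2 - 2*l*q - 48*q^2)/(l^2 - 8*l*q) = (l + 6*q)/l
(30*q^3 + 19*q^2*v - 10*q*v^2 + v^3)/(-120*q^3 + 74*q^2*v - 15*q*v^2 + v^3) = (-q - v)/(4*q - v)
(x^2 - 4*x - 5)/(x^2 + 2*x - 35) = (x + 1)/(x + 7)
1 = 1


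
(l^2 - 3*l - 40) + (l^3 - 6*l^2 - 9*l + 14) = l^3 - 5*l^2 - 12*l - 26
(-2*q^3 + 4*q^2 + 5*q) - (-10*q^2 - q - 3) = -2*q^3 + 14*q^2 + 6*q + 3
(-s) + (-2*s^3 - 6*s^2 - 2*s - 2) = -2*s^3 - 6*s^2 - 3*s - 2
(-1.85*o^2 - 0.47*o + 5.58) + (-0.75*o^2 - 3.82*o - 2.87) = -2.6*o^2 - 4.29*o + 2.71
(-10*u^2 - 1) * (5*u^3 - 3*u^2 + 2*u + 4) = -50*u^5 + 30*u^4 - 25*u^3 - 37*u^2 - 2*u - 4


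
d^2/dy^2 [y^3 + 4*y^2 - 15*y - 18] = 6*y + 8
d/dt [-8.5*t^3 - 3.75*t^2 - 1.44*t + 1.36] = -25.5*t^2 - 7.5*t - 1.44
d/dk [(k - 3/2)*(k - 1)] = 2*k - 5/2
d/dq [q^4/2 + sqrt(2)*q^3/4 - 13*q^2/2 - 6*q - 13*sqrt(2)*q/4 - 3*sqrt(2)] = 2*q^3 + 3*sqrt(2)*q^2/4 - 13*q - 6 - 13*sqrt(2)/4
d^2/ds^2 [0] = 0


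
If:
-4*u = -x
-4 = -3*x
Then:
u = 1/3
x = 4/3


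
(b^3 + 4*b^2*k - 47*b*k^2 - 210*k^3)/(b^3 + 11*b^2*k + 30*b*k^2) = (b - 7*k)/b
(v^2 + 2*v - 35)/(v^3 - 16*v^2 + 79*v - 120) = (v + 7)/(v^2 - 11*v + 24)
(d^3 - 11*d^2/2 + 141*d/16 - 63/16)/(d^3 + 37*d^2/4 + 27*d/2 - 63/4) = (4*d^2 - 19*d + 21)/(4*(d^2 + 10*d + 21))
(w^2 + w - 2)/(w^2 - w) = (w + 2)/w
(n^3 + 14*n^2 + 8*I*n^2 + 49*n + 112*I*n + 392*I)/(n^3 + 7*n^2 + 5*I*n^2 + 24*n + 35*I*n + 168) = (n + 7)/(n - 3*I)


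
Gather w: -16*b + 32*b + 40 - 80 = 16*b - 40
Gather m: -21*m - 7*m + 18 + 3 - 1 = 20 - 28*m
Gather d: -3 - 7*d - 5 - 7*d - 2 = -14*d - 10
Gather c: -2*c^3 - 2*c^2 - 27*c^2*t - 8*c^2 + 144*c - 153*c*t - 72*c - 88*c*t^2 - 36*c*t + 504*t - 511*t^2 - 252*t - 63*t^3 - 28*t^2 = -2*c^3 + c^2*(-27*t - 10) + c*(-88*t^2 - 189*t + 72) - 63*t^3 - 539*t^2 + 252*t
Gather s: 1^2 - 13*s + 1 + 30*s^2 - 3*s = 30*s^2 - 16*s + 2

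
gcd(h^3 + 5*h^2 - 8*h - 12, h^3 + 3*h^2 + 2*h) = h + 1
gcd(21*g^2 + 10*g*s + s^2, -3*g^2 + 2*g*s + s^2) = 3*g + s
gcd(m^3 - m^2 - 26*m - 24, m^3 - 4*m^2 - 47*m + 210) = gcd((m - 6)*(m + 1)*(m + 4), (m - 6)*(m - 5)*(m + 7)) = m - 6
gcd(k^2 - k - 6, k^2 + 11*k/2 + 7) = k + 2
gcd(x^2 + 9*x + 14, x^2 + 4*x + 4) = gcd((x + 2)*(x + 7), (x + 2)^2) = x + 2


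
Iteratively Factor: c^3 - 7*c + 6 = (c + 3)*(c^2 - 3*c + 2) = (c - 2)*(c + 3)*(c - 1)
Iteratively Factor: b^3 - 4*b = (b)*(b^2 - 4) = b*(b + 2)*(b - 2)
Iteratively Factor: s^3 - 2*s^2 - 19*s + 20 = (s - 1)*(s^2 - s - 20) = (s - 1)*(s + 4)*(s - 5)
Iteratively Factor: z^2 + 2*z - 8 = (z + 4)*(z - 2)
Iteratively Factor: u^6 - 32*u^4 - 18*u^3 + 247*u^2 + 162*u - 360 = (u + 3)*(u^5 - 3*u^4 - 23*u^3 + 51*u^2 + 94*u - 120) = (u - 3)*(u + 3)*(u^4 - 23*u^2 - 18*u + 40) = (u - 3)*(u + 3)*(u + 4)*(u^3 - 4*u^2 - 7*u + 10) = (u - 3)*(u - 1)*(u + 3)*(u + 4)*(u^2 - 3*u - 10) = (u - 5)*(u - 3)*(u - 1)*(u + 3)*(u + 4)*(u + 2)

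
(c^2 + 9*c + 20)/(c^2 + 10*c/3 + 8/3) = 3*(c^2 + 9*c + 20)/(3*c^2 + 10*c + 8)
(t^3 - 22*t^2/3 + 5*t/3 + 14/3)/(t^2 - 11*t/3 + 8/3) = (3*t^2 - 19*t - 14)/(3*t - 8)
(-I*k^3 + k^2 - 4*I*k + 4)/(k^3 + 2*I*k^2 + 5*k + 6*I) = (-I*k + 2)/(k + 3*I)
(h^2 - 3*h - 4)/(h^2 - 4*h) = (h + 1)/h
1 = 1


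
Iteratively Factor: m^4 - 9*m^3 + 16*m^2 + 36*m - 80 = (m - 2)*(m^3 - 7*m^2 + 2*m + 40) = (m - 5)*(m - 2)*(m^2 - 2*m - 8) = (m - 5)*(m - 4)*(m - 2)*(m + 2)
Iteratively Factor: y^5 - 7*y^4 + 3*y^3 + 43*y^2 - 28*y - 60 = (y - 5)*(y^4 - 2*y^3 - 7*y^2 + 8*y + 12) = (y - 5)*(y - 3)*(y^3 + y^2 - 4*y - 4) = (y - 5)*(y - 3)*(y + 2)*(y^2 - y - 2) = (y - 5)*(y - 3)*(y + 1)*(y + 2)*(y - 2)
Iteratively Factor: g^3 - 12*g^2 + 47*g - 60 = (g - 4)*(g^2 - 8*g + 15) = (g - 4)*(g - 3)*(g - 5)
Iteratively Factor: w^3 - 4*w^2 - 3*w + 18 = (w - 3)*(w^2 - w - 6) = (w - 3)*(w + 2)*(w - 3)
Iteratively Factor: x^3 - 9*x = (x)*(x^2 - 9) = x*(x + 3)*(x - 3)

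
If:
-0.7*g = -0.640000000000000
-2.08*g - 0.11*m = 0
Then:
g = 0.91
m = -17.29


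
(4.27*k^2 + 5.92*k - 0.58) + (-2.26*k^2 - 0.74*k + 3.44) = 2.01*k^2 + 5.18*k + 2.86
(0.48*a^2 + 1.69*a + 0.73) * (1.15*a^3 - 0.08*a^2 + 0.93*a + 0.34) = 0.552*a^5 + 1.9051*a^4 + 1.1507*a^3 + 1.6765*a^2 + 1.2535*a + 0.2482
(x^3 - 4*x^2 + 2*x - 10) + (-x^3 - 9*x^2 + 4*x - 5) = -13*x^2 + 6*x - 15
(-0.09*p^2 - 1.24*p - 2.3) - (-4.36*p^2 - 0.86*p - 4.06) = 4.27*p^2 - 0.38*p + 1.76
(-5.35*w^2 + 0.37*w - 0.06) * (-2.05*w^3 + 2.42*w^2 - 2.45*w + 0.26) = 10.9675*w^5 - 13.7055*w^4 + 14.1259*w^3 - 2.4427*w^2 + 0.2432*w - 0.0156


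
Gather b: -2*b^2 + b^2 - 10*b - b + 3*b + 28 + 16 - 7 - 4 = -b^2 - 8*b + 33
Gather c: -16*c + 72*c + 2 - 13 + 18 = 56*c + 7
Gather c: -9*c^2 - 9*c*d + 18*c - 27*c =-9*c^2 + c*(-9*d - 9)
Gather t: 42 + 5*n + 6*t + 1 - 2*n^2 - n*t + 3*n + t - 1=-2*n^2 + 8*n + t*(7 - n) + 42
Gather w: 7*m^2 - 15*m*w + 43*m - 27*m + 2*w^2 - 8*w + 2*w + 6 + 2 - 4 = 7*m^2 + 16*m + 2*w^2 + w*(-15*m - 6) + 4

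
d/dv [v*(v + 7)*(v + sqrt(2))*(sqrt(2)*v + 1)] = 4*sqrt(2)*v^3 + 9*v^2 + 21*sqrt(2)*v^2 + 2*sqrt(2)*v + 42*v + 7*sqrt(2)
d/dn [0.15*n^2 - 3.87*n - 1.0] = 0.3*n - 3.87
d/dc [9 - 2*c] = -2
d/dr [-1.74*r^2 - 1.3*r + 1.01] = -3.48*r - 1.3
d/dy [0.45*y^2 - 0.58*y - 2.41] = 0.9*y - 0.58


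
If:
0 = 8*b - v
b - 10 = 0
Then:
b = 10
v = 80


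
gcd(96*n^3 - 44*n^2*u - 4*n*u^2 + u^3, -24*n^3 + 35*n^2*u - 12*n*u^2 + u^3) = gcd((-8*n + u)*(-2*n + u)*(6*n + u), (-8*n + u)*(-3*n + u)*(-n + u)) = -8*n + u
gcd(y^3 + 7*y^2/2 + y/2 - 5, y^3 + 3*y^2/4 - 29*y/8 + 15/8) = y^2 + 3*y/2 - 5/2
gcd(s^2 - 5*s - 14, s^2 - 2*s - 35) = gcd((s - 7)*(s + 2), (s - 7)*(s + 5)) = s - 7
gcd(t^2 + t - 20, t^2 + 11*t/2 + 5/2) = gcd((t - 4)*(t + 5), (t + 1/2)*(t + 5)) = t + 5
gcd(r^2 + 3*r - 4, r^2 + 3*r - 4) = r^2 + 3*r - 4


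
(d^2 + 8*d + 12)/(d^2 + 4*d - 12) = (d + 2)/(d - 2)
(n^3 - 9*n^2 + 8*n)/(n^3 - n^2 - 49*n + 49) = n*(n - 8)/(n^2 - 49)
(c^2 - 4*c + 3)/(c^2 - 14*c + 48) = (c^2 - 4*c + 3)/(c^2 - 14*c + 48)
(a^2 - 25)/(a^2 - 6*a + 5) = (a + 5)/(a - 1)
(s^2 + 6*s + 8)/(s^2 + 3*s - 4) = (s + 2)/(s - 1)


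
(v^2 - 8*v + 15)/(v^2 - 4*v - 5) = (v - 3)/(v + 1)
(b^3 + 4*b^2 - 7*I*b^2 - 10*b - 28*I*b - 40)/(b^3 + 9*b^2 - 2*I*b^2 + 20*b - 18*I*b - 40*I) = (b - 5*I)/(b + 5)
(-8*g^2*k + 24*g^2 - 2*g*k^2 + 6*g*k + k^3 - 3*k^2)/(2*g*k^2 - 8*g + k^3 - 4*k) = (-4*g*k + 12*g + k^2 - 3*k)/(k^2 - 4)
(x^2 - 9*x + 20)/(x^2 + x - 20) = (x - 5)/(x + 5)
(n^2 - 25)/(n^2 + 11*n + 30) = (n - 5)/(n + 6)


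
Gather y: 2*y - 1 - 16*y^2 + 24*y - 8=-16*y^2 + 26*y - 9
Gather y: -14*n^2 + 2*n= -14*n^2 + 2*n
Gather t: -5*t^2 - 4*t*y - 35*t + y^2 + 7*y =-5*t^2 + t*(-4*y - 35) + y^2 + 7*y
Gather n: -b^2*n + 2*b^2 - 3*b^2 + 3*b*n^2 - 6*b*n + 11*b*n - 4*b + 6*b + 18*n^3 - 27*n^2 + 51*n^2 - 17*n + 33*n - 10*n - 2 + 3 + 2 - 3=-b^2 + 2*b + 18*n^3 + n^2*(3*b + 24) + n*(-b^2 + 5*b + 6)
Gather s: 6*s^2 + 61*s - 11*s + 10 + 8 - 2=6*s^2 + 50*s + 16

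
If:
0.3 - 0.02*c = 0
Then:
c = 15.00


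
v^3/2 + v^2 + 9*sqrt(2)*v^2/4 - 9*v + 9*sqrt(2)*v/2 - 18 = (v/2 + 1)*(v - 3*sqrt(2)/2)*(v + 6*sqrt(2))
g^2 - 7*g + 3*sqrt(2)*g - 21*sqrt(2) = (g - 7)*(g + 3*sqrt(2))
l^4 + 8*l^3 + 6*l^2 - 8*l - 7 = (l - 1)*(l + 1)^2*(l + 7)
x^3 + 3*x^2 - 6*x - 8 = (x - 2)*(x + 1)*(x + 4)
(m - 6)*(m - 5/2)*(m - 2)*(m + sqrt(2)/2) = m^4 - 21*m^3/2 + sqrt(2)*m^3/2 - 21*sqrt(2)*m^2/4 + 32*m^2 - 30*m + 16*sqrt(2)*m - 15*sqrt(2)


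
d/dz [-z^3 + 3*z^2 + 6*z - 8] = -3*z^2 + 6*z + 6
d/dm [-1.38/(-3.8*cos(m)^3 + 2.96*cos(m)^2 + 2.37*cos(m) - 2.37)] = (15.732*cos(m)^2 - 8.1696*cos(m) - 3.2706)*sin(m)/(3.8*cos(m)^3 - 2.96*cos(m)^2 - 2.37*cos(m) + 2.37)^2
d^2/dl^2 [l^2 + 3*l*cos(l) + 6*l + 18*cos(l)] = -3*l*cos(l) - 6*sin(l) - 18*cos(l) + 2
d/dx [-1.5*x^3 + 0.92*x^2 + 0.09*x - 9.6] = -4.5*x^2 + 1.84*x + 0.09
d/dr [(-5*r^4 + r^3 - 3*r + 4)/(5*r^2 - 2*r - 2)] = (-50*r^5 + 35*r^4 + 36*r^3 + 9*r^2 - 40*r + 14)/(25*r^4 - 20*r^3 - 16*r^2 + 8*r + 4)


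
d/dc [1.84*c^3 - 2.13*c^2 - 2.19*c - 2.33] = 5.52*c^2 - 4.26*c - 2.19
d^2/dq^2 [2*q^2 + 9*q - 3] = 4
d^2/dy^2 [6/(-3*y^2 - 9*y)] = 4*(y*(y + 3) - (2*y + 3)^2)/(y^3*(y + 3)^3)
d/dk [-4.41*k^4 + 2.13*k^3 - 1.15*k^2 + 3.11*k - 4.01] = -17.64*k^3 + 6.39*k^2 - 2.3*k + 3.11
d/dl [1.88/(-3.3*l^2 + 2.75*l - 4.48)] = (12.408*l - 5.17)/(3.3*l^2 - 2.75*l + 4.48)^2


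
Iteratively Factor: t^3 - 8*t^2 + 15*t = (t)*(t^2 - 8*t + 15) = t*(t - 5)*(t - 3)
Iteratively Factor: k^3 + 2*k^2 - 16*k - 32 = (k + 2)*(k^2 - 16) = (k + 2)*(k + 4)*(k - 4)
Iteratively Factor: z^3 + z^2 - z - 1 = (z + 1)*(z^2 - 1) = (z - 1)*(z + 1)*(z + 1)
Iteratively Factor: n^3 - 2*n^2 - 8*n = (n - 4)*(n^2 + 2*n) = (n - 4)*(n + 2)*(n)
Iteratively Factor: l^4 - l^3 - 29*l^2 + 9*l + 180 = (l - 3)*(l^3 + 2*l^2 - 23*l - 60) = (l - 5)*(l - 3)*(l^2 + 7*l + 12) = (l - 5)*(l - 3)*(l + 3)*(l + 4)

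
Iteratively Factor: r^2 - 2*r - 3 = (r + 1)*(r - 3)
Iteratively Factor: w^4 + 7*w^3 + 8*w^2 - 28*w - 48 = (w + 3)*(w^3 + 4*w^2 - 4*w - 16) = (w + 3)*(w + 4)*(w^2 - 4) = (w + 2)*(w + 3)*(w + 4)*(w - 2)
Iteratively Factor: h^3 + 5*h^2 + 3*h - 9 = (h + 3)*(h^2 + 2*h - 3) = (h - 1)*(h + 3)*(h + 3)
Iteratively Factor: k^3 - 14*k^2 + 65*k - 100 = (k - 5)*(k^2 - 9*k + 20) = (k - 5)^2*(k - 4)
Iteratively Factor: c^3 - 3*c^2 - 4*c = (c - 4)*(c^2 + c) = c*(c - 4)*(c + 1)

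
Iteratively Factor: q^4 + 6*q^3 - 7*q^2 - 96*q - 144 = (q + 4)*(q^3 + 2*q^2 - 15*q - 36) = (q - 4)*(q + 4)*(q^2 + 6*q + 9) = (q - 4)*(q + 3)*(q + 4)*(q + 3)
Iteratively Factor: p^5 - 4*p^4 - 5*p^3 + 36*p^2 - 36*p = (p + 3)*(p^4 - 7*p^3 + 16*p^2 - 12*p) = (p - 2)*(p + 3)*(p^3 - 5*p^2 + 6*p) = p*(p - 2)*(p + 3)*(p^2 - 5*p + 6) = p*(p - 2)^2*(p + 3)*(p - 3)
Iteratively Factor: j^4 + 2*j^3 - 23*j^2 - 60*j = (j - 5)*(j^3 + 7*j^2 + 12*j) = (j - 5)*(j + 3)*(j^2 + 4*j) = (j - 5)*(j + 3)*(j + 4)*(j)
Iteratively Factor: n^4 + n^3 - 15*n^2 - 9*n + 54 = (n + 3)*(n^3 - 2*n^2 - 9*n + 18) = (n + 3)^2*(n^2 - 5*n + 6) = (n - 2)*(n + 3)^2*(n - 3)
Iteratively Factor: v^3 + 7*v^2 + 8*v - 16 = (v + 4)*(v^2 + 3*v - 4) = (v + 4)^2*(v - 1)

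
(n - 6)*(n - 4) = n^2 - 10*n + 24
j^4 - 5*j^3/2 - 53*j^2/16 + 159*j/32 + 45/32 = (j - 3)*(j - 5/4)*(j + 1/4)*(j + 3/2)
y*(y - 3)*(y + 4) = y^3 + y^2 - 12*y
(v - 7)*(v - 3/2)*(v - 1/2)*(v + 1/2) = v^4 - 17*v^3/2 + 41*v^2/4 + 17*v/8 - 21/8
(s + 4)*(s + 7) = s^2 + 11*s + 28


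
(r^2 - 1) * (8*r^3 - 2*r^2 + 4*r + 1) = 8*r^5 - 2*r^4 - 4*r^3 + 3*r^2 - 4*r - 1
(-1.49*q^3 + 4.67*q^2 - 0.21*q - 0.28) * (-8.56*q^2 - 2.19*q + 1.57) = 12.7544*q^5 - 36.7121*q^4 - 10.769*q^3 + 10.1886*q^2 + 0.2835*q - 0.4396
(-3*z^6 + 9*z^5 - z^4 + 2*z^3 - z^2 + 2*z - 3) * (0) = 0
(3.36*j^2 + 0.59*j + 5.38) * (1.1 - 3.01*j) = -10.1136*j^3 + 1.9201*j^2 - 15.5448*j + 5.918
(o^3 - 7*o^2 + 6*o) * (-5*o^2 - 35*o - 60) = -5*o^5 + 155*o^3 + 210*o^2 - 360*o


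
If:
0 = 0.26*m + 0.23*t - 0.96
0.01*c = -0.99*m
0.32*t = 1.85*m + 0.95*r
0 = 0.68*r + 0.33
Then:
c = -80.42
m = 0.81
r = -0.49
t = 3.26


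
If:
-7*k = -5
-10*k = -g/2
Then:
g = 100/7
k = 5/7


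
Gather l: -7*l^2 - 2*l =-7*l^2 - 2*l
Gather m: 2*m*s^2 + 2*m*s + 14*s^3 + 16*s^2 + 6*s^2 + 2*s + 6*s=m*(2*s^2 + 2*s) + 14*s^3 + 22*s^2 + 8*s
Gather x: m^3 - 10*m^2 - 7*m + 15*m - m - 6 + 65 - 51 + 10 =m^3 - 10*m^2 + 7*m + 18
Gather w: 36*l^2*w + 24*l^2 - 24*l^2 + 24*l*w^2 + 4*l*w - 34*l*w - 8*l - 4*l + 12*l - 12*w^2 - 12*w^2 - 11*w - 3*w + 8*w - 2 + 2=w^2*(24*l - 24) + w*(36*l^2 - 30*l - 6)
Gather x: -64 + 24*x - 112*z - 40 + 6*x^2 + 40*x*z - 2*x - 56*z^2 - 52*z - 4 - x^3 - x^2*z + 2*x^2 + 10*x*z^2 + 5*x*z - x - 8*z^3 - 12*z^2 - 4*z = -x^3 + x^2*(8 - z) + x*(10*z^2 + 45*z + 21) - 8*z^3 - 68*z^2 - 168*z - 108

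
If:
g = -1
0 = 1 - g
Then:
No Solution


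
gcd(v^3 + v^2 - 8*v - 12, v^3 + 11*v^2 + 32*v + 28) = v^2 + 4*v + 4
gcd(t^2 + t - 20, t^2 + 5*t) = t + 5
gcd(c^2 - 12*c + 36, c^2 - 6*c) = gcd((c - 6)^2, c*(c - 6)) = c - 6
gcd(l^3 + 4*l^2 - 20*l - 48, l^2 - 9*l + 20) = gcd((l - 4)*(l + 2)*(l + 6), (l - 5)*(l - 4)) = l - 4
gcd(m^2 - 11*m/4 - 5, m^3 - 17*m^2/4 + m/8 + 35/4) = m + 5/4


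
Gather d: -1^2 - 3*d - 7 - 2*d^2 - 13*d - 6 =-2*d^2 - 16*d - 14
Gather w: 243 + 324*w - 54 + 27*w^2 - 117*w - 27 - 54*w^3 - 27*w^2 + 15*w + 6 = -54*w^3 + 222*w + 168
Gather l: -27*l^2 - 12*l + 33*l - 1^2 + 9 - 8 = -27*l^2 + 21*l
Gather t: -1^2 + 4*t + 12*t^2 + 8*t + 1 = 12*t^2 + 12*t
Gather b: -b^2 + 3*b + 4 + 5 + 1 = -b^2 + 3*b + 10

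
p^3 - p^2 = p^2*(p - 1)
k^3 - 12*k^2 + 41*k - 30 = (k - 6)*(k - 5)*(k - 1)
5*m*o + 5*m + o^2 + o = (5*m + o)*(o + 1)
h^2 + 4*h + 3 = (h + 1)*(h + 3)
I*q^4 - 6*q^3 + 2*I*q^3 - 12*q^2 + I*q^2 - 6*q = q*(q + 1)*(q + 6*I)*(I*q + I)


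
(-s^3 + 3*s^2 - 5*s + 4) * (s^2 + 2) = -s^5 + 3*s^4 - 7*s^3 + 10*s^2 - 10*s + 8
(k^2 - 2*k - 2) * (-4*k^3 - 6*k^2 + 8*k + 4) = -4*k^5 + 2*k^4 + 28*k^3 - 24*k - 8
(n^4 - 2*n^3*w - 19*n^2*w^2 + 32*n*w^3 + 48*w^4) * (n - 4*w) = n^5 - 6*n^4*w - 11*n^3*w^2 + 108*n^2*w^3 - 80*n*w^4 - 192*w^5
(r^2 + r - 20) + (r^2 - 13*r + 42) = 2*r^2 - 12*r + 22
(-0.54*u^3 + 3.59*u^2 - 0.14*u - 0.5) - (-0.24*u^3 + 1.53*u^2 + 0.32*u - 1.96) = -0.3*u^3 + 2.06*u^2 - 0.46*u + 1.46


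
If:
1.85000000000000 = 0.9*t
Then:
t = 2.06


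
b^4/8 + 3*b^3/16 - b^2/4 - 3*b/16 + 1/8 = (b/4 + 1/4)*(b/2 + 1)*(b - 1)*(b - 1/2)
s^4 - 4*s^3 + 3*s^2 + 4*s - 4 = (s - 2)^2*(s - 1)*(s + 1)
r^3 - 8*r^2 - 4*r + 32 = (r - 8)*(r - 2)*(r + 2)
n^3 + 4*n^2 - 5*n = n*(n - 1)*(n + 5)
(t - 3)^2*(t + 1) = t^3 - 5*t^2 + 3*t + 9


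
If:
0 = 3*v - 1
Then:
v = 1/3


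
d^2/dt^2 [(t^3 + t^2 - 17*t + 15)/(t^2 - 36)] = 2*(19*t^3 + 153*t^2 + 2052*t + 1836)/(t^6 - 108*t^4 + 3888*t^2 - 46656)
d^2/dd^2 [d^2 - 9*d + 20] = 2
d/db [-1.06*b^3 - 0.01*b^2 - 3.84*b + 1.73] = -3.18*b^2 - 0.02*b - 3.84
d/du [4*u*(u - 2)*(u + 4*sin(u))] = 4*u*(u - 2)*(4*cos(u) + 1) + 4*u*(u + 4*sin(u)) + 4*(u - 2)*(u + 4*sin(u))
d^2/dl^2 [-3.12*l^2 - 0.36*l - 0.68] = -6.24000000000000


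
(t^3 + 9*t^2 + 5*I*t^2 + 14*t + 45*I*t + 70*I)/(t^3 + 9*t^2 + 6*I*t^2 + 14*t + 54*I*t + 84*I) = (t + 5*I)/(t + 6*I)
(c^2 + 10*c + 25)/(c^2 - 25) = (c + 5)/(c - 5)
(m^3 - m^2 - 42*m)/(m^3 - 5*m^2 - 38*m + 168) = m/(m - 4)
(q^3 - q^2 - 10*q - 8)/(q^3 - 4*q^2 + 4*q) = (q^3 - q^2 - 10*q - 8)/(q*(q^2 - 4*q + 4))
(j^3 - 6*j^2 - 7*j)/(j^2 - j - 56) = j*(-j^2 + 6*j + 7)/(-j^2 + j + 56)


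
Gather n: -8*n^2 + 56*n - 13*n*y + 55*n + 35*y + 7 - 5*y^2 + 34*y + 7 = -8*n^2 + n*(111 - 13*y) - 5*y^2 + 69*y + 14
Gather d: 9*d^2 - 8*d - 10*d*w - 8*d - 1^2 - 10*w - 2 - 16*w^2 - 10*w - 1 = 9*d^2 + d*(-10*w - 16) - 16*w^2 - 20*w - 4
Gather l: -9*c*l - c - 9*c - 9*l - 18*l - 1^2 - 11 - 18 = -10*c + l*(-9*c - 27) - 30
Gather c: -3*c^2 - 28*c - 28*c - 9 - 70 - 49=-3*c^2 - 56*c - 128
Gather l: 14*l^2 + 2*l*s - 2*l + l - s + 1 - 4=14*l^2 + l*(2*s - 1) - s - 3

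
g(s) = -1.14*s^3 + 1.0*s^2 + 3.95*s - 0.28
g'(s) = -3.42*s^2 + 2.0*s + 3.95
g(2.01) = 2.44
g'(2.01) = -5.85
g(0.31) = 1.01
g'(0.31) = 4.24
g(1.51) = 4.04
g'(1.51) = -0.83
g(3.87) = -36.09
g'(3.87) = -39.53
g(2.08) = 2.00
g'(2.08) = -6.69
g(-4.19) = 84.58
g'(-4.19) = -64.47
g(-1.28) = -1.31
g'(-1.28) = -4.21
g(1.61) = 3.91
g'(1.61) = -1.69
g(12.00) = -1778.80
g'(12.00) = -464.53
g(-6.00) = 258.26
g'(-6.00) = -131.17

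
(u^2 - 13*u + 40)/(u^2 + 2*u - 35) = (u - 8)/(u + 7)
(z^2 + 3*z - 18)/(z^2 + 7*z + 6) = (z - 3)/(z + 1)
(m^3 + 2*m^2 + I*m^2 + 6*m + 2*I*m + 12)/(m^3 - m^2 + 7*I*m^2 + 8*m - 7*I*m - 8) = (m^3 + m^2*(2 + I) + 2*m*(3 + I) + 12)/(m^3 + m^2*(-1 + 7*I) + m*(8 - 7*I) - 8)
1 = 1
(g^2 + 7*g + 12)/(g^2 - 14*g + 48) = (g^2 + 7*g + 12)/(g^2 - 14*g + 48)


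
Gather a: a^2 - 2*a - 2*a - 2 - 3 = a^2 - 4*a - 5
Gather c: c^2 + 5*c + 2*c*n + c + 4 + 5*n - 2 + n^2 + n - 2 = c^2 + c*(2*n + 6) + n^2 + 6*n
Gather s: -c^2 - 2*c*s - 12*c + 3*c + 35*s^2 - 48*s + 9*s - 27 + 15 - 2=-c^2 - 9*c + 35*s^2 + s*(-2*c - 39) - 14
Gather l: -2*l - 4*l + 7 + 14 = 21 - 6*l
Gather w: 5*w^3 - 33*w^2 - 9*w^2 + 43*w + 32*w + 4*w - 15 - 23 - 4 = 5*w^3 - 42*w^2 + 79*w - 42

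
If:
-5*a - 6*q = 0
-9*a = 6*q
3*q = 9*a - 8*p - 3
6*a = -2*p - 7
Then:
No Solution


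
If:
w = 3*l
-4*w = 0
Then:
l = 0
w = 0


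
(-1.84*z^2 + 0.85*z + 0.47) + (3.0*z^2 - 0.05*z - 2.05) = 1.16*z^2 + 0.8*z - 1.58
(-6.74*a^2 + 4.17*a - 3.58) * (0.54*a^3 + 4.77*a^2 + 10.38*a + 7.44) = -3.6396*a^5 - 29.898*a^4 - 52.0035*a^3 - 23.9376*a^2 - 6.1356*a - 26.6352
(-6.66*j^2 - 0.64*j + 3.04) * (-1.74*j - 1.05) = 11.5884*j^3 + 8.1066*j^2 - 4.6176*j - 3.192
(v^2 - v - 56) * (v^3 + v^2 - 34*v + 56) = v^5 - 91*v^3 + 34*v^2 + 1848*v - 3136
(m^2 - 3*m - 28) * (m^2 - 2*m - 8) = m^4 - 5*m^3 - 30*m^2 + 80*m + 224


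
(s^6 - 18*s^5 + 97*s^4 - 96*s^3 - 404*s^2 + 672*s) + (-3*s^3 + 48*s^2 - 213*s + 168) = s^6 - 18*s^5 + 97*s^4 - 99*s^3 - 356*s^2 + 459*s + 168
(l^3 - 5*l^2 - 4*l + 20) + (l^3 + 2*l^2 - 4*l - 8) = 2*l^3 - 3*l^2 - 8*l + 12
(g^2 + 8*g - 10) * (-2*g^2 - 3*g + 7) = -2*g^4 - 19*g^3 + 3*g^2 + 86*g - 70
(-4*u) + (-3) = -4*u - 3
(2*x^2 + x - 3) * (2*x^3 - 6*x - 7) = 4*x^5 + 2*x^4 - 18*x^3 - 20*x^2 + 11*x + 21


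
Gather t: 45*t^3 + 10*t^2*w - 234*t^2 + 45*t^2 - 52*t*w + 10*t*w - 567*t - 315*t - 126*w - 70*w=45*t^3 + t^2*(10*w - 189) + t*(-42*w - 882) - 196*w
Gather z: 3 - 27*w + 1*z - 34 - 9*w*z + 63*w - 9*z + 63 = 36*w + z*(-9*w - 8) + 32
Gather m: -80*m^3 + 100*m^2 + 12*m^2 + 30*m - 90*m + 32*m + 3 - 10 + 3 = -80*m^3 + 112*m^2 - 28*m - 4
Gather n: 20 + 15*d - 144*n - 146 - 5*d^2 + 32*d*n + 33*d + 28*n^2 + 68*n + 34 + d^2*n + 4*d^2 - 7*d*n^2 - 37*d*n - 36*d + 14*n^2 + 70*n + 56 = -d^2 + 12*d + n^2*(42 - 7*d) + n*(d^2 - 5*d - 6) - 36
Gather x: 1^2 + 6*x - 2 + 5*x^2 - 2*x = 5*x^2 + 4*x - 1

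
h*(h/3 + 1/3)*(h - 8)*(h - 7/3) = h^4/3 - 28*h^3/9 + 25*h^2/9 + 56*h/9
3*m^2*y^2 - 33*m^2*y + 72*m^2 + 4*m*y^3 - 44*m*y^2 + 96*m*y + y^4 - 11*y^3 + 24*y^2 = (m + y)*(3*m + y)*(y - 8)*(y - 3)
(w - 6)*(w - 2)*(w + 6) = w^3 - 2*w^2 - 36*w + 72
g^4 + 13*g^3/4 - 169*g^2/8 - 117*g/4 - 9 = (g - 4)*(g + 1/2)*(g + 3/4)*(g + 6)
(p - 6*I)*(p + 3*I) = p^2 - 3*I*p + 18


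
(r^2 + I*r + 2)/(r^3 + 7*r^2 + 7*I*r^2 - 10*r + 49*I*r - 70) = (r - I)/(r^2 + r*(7 + 5*I) + 35*I)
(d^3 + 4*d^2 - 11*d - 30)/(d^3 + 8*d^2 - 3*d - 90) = (d + 2)/(d + 6)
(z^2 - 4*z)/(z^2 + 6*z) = (z - 4)/(z + 6)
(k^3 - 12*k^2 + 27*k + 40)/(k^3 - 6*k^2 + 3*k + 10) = (k - 8)/(k - 2)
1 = 1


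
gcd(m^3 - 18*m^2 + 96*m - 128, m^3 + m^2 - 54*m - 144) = m - 8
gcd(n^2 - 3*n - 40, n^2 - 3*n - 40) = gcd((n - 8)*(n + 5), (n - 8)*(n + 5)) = n^2 - 3*n - 40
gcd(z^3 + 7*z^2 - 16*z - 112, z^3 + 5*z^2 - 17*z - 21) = z + 7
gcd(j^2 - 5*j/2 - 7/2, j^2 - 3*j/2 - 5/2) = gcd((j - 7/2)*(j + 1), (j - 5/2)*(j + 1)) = j + 1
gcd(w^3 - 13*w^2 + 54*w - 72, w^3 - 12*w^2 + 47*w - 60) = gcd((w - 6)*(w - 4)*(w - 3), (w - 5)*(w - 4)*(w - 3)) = w^2 - 7*w + 12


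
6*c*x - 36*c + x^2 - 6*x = (6*c + x)*(x - 6)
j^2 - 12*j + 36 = (j - 6)^2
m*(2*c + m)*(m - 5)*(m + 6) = 2*c*m^3 + 2*c*m^2 - 60*c*m + m^4 + m^3 - 30*m^2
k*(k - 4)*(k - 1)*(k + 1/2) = k^4 - 9*k^3/2 + 3*k^2/2 + 2*k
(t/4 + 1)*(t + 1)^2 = t^3/4 + 3*t^2/2 + 9*t/4 + 1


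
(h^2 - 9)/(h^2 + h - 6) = (h - 3)/(h - 2)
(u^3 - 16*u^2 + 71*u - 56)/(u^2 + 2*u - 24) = (u^3 - 16*u^2 + 71*u - 56)/(u^2 + 2*u - 24)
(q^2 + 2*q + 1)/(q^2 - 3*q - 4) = (q + 1)/(q - 4)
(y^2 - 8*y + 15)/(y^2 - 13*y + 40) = (y - 3)/(y - 8)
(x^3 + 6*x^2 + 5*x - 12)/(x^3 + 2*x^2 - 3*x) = (x + 4)/x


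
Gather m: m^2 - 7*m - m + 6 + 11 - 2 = m^2 - 8*m + 15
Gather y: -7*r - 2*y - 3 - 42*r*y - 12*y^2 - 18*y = -7*r - 12*y^2 + y*(-42*r - 20) - 3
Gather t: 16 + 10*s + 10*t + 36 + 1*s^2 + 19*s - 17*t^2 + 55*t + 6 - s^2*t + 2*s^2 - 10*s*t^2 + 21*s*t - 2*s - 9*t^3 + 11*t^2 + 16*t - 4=3*s^2 + 27*s - 9*t^3 + t^2*(-10*s - 6) + t*(-s^2 + 21*s + 81) + 54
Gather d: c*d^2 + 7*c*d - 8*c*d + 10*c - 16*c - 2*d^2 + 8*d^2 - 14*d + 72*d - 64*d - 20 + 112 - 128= -6*c + d^2*(c + 6) + d*(-c - 6) - 36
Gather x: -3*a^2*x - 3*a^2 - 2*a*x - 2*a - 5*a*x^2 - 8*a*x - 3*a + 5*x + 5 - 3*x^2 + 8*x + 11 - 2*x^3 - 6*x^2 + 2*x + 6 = -3*a^2 - 5*a - 2*x^3 + x^2*(-5*a - 9) + x*(-3*a^2 - 10*a + 15) + 22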